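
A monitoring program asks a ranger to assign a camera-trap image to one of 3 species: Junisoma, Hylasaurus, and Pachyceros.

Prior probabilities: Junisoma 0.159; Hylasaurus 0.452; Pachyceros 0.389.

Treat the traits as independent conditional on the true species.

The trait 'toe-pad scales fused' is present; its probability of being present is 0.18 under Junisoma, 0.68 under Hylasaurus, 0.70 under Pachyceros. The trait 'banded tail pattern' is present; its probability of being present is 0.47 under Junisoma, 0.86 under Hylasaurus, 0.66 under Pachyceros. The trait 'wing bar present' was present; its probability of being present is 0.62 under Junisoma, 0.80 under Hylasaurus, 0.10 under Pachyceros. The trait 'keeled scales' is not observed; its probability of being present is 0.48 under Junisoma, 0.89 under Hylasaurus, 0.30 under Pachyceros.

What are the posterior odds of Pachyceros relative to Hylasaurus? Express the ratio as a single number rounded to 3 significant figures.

0.541

Unnormalized posterior weight (prior times the trait likelihoods) for each of the two hypotheses (using 1 − P(present | H) for each absent trait):
  Pachyceros: 0.389 × 0.70 × 0.66 × 0.10 × (1 − 0.30) = 0.01258
  Hylasaurus: 0.452 × 0.68 × 0.86 × 0.80 × (1 − 0.89) = 0.023261
Posterior odds = 0.01258 / 0.023261 ≈ 0.541.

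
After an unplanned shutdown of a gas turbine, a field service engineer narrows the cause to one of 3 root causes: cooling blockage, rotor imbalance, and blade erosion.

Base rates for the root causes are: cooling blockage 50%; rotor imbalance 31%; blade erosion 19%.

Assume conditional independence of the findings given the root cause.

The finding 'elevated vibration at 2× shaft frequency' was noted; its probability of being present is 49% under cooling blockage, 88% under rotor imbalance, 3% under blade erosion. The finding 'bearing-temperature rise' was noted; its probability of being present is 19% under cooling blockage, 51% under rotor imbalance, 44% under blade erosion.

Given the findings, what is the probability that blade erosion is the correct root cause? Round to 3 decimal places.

0.013

For each hypothesis, the unnormalized posterior weight is prior × product of the finding likelihoods:
  cooling blockage: 0.50 × 0.49 × 0.19 = 0.04655
  rotor imbalance: 0.31 × 0.88 × 0.51 = 0.13913
  blade erosion: 0.19 × 0.03 × 0.44 = 0.002508
Marginal likelihood of the evidence = 0.18819.
P(blade erosion | evidence) = 0.002508 / 0.18819 ≈ 0.013.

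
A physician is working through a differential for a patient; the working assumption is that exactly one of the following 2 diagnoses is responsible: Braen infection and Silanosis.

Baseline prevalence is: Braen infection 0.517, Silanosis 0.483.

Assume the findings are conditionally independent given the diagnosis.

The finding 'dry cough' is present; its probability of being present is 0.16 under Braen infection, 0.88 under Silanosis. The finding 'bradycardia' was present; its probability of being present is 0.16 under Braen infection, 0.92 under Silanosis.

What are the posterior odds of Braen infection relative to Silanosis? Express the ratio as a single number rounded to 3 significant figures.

Posterior odds equal prior odds times the likelihood ratio; only the two competing hypotheses matter.
  Braen infection: 0.517 × 0.16 × 0.16 = 0.013235
  Silanosis: 0.483 × 0.88 × 0.92 = 0.39104
Posterior odds = 0.013235 / 0.39104 ≈ 0.0338.

0.0338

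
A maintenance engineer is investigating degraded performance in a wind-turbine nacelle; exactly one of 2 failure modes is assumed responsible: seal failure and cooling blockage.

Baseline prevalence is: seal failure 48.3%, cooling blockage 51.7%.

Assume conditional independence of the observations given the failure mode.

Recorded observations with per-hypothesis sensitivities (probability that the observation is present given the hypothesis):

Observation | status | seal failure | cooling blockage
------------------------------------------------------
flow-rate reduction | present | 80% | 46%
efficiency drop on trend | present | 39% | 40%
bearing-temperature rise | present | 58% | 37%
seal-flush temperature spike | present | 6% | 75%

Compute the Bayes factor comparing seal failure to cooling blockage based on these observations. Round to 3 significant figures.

Take the product of per-observation likelihoods under each hypothesis, then divide.
  seal failure: 0.80 × 0.39 × 0.58 × 0.06 = 0.010858
  cooling blockage: 0.46 × 0.40 × 0.37 × 0.75 = 0.05106
Bayes factor = 0.010858 / 0.05106 ≈ 0.213

0.213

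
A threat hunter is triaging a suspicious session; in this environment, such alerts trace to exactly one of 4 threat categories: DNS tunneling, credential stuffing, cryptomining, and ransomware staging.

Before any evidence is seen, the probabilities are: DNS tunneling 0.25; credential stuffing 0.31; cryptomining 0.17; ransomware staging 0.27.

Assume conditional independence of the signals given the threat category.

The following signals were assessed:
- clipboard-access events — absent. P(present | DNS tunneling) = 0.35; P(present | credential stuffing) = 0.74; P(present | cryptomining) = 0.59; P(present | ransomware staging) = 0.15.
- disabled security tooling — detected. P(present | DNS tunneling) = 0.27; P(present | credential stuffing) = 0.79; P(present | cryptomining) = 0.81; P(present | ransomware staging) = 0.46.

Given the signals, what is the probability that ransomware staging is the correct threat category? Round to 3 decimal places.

0.392

Multiply each prior by the joint likelihood of the signal pattern (using 1 − P(present | H) for each absent signal):
  DNS tunneling: 0.25 × (1 − 0.35) × 0.27 = 0.043875
  credential stuffing: 0.31 × (1 − 0.74) × 0.79 = 0.063674
  cryptomining: 0.17 × (1 − 0.59) × 0.81 = 0.056457
  ransomware staging: 0.27 × (1 − 0.15) × 0.46 = 0.10557
Normalizing constant Z = 0.043875 + 0.063674 + 0.056457 + 0.10557 = 0.26958.
P(ransomware staging | evidence) = 0.10557 / 0.26958 ≈ 0.392.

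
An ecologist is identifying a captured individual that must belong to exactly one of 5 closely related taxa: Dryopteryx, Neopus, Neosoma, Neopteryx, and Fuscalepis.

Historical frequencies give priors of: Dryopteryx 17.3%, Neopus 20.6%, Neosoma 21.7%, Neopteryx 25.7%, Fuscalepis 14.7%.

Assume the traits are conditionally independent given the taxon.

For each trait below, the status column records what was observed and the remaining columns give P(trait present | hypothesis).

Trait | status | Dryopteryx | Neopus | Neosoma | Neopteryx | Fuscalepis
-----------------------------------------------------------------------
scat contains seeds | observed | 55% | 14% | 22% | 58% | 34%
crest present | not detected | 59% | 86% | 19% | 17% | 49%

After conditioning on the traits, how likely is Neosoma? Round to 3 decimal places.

For each hypothesis, the unnormalized posterior weight is prior × product of the trait likelihoods (using 1 − P(present | H) for each absent trait):
  Dryopteryx: 0.173 × 0.55 × (1 − 0.59) = 0.039012
  Neopus: 0.206 × 0.14 × (1 − 0.86) = 0.0040376
  Neosoma: 0.217 × 0.22 × (1 − 0.19) = 0.038669
  Neopteryx: 0.257 × 0.58 × (1 − 0.17) = 0.12372
  Fuscalepis: 0.147 × 0.34 × (1 − 0.49) = 0.02549
Normalizing constant Z = 0.039012 + 0.0040376 + 0.038669 + 0.12372 + 0.02549 = 0.23093.
P(Neosoma | evidence) = 0.038669 / 0.23093 ≈ 0.167.

0.167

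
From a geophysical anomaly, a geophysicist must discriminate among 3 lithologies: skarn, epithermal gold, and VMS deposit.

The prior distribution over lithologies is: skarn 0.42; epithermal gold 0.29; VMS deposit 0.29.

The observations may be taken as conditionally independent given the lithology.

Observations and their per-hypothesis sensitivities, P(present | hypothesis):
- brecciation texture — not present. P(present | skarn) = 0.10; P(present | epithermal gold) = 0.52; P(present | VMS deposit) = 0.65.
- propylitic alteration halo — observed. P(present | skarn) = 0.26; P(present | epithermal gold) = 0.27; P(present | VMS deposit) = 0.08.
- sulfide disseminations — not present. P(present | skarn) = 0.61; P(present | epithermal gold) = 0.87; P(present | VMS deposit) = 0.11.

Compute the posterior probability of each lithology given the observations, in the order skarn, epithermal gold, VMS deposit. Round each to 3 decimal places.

0.760, 0.097, 0.143

Multiply each prior by the joint likelihood of the evidence pattern (using 1 − P(present | H) for each absent observation):
  skarn: 0.42 × (1 − 0.10) × 0.26 × (1 − 0.61) = 0.038329
  epithermal gold: 0.29 × (1 − 0.52) × 0.27 × (1 − 0.87) = 0.0048859
  VMS deposit: 0.29 × (1 − 0.65) × 0.08 × (1 − 0.11) = 0.0072268
Marginal likelihood of the evidence = 0.050442.
P(skarn | evidence) = 0.038329 / 0.050442 ≈ 0.760
P(epithermal gold | evidence) = 0.0048859 / 0.050442 ≈ 0.097
P(VMS deposit | evidence) = 0.0072268 / 0.050442 ≈ 0.143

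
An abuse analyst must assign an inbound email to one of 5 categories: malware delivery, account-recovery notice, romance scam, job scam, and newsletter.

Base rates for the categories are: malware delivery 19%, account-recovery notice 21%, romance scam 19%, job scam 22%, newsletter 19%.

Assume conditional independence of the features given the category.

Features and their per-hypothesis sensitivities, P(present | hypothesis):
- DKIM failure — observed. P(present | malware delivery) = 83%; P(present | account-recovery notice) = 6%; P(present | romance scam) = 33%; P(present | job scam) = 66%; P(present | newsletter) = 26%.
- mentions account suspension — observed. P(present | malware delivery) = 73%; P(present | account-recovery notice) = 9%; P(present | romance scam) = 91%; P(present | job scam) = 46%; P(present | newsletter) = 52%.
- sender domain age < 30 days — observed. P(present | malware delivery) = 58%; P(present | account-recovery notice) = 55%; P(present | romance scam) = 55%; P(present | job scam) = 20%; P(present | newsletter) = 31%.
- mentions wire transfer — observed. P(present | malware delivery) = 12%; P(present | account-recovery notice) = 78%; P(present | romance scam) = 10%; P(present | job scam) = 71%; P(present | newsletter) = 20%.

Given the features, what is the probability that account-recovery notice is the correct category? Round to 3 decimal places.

By Bayes' rule with conditional independence, the unnormalized weight for each hypothesis is prior × ∏ likelihoods:
  malware delivery: 0.19 × 0.83 × 0.73 × 0.58 × 0.12 = 0.0080124
  account-recovery notice: 0.21 × 0.06 × 0.09 × 0.55 × 0.78 = 0.00048649
  romance scam: 0.19 × 0.33 × 0.91 × 0.55 × 0.10 = 0.0031381
  job scam: 0.22 × 0.66 × 0.46 × 0.20 × 0.71 = 0.0094845
  newsletter: 0.19 × 0.26 × 0.52 × 0.31 × 0.20 = 0.0015927
Marginal likelihood of the evidence = 0.022714.
P(account-recovery notice | evidence) = 0.00048649 / 0.022714 ≈ 0.021.

0.021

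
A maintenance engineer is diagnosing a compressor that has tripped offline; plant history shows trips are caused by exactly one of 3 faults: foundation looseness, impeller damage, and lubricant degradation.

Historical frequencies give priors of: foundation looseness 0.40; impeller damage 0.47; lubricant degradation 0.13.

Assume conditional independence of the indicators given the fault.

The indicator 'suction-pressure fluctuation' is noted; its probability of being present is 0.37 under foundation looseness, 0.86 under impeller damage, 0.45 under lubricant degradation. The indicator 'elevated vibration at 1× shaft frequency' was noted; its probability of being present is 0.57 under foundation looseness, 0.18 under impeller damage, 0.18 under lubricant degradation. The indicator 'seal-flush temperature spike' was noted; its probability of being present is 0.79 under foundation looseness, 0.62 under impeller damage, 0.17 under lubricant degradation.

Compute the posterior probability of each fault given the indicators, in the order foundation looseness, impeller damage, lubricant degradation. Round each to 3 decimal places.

0.587, 0.397, 0.016

Multiply each prior by the joint likelihood of the indicator pattern:
  foundation looseness: 0.40 × 0.37 × 0.57 × 0.79 = 0.066644
  impeller damage: 0.47 × 0.86 × 0.18 × 0.62 = 0.045109
  lubricant degradation: 0.13 × 0.45 × 0.18 × 0.17 = 0.0017901
Marginal likelihood of the evidence = 0.11354.
P(foundation looseness | evidence) = 0.066644 / 0.11354 ≈ 0.587
P(impeller damage | evidence) = 0.045109 / 0.11354 ≈ 0.397
P(lubricant degradation | evidence) = 0.0017901 / 0.11354 ≈ 0.016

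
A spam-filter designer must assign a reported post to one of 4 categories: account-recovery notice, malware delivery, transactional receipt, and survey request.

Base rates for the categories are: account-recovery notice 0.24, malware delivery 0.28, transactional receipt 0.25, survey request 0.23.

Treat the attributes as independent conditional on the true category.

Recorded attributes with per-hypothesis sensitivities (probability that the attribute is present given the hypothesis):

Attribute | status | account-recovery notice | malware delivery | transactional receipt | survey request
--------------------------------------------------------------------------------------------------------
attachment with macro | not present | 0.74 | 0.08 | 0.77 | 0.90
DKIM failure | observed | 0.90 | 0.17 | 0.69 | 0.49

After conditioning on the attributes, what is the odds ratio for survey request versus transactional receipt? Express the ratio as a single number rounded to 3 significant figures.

0.284

The normalizing constant cancels in an odds ratio, so compute prior × likelihood for the two hypotheses only (using 1 − P(present | H) for each absent attribute):
  survey request: 0.23 × (1 − 0.90) × 0.49 = 0.01127
  transactional receipt: 0.25 × (1 − 0.77) × 0.69 = 0.039675
Odds(survey request : transactional receipt) = 0.01127 / 0.039675 ≈ 0.284.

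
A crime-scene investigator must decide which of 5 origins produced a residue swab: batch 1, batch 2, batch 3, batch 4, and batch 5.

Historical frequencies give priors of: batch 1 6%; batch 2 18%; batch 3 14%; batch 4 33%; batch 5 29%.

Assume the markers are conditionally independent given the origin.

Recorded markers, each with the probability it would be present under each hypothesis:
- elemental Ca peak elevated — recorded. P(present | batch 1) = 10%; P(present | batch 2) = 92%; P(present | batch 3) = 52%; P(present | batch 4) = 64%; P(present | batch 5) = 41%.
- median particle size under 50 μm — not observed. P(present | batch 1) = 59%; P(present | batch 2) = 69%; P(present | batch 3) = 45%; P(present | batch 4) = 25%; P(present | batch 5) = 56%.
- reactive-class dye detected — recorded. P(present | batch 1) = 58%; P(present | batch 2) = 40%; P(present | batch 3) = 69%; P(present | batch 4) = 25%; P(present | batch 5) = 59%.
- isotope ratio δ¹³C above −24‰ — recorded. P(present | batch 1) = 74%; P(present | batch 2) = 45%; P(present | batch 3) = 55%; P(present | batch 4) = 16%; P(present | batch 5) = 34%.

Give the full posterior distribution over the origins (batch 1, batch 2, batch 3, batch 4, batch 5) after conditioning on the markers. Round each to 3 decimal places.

By Bayes' rule with conditional independence, the unnormalized weight for each hypothesis is prior × ∏ likelihoods (using 1 − P(present | H) for each absent marker):
  batch 1: 0.06 × 0.10 × (1 − 0.59) × 0.58 × 0.74 = 0.0010558
  batch 2: 0.18 × 0.92 × (1 − 0.69) × 0.40 × 0.45 = 0.0092405
  batch 3: 0.14 × 0.52 × (1 − 0.45) × 0.69 × 0.55 = 0.015195
  batch 4: 0.33 × 0.64 × (1 − 0.25) × 0.25 × 0.16 = 0.006336
  batch 5: 0.29 × 0.41 × (1 − 0.56) × 0.59 × 0.34 = 0.010495
Normalizing constant Z = 0.0010558 + 0.0092405 + 0.015195 + 0.006336 + 0.010495 = 0.042322.
P(batch 1 | evidence) = 0.0010558 / 0.042322 ≈ 0.025
P(batch 2 | evidence) = 0.0092405 / 0.042322 ≈ 0.218
P(batch 3 | evidence) = 0.015195 / 0.042322 ≈ 0.359
P(batch 4 | evidence) = 0.006336 / 0.042322 ≈ 0.150
P(batch 5 | evidence) = 0.010495 / 0.042322 ≈ 0.248

0.025, 0.218, 0.359, 0.150, 0.248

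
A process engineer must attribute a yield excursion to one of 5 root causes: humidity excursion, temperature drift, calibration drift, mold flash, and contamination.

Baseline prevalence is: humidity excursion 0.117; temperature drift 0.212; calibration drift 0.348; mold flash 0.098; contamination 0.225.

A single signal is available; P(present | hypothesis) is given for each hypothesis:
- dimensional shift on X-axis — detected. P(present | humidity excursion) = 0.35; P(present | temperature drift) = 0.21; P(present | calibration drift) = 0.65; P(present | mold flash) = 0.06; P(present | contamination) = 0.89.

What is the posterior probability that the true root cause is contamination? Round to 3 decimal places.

Multiply each prior by the likelihood of the signal:
  humidity excursion: 0.117 × 0.35 = 0.04095
  temperature drift: 0.212 × 0.21 = 0.04452
  calibration drift: 0.348 × 0.65 = 0.2262
  mold flash: 0.098 × 0.06 = 0.00588
  contamination: 0.225 × 0.89 = 0.20025
Marginal likelihood of the evidence = 0.5178.
P(contamination | evidence) = 0.20025 / 0.5178 ≈ 0.387.

0.387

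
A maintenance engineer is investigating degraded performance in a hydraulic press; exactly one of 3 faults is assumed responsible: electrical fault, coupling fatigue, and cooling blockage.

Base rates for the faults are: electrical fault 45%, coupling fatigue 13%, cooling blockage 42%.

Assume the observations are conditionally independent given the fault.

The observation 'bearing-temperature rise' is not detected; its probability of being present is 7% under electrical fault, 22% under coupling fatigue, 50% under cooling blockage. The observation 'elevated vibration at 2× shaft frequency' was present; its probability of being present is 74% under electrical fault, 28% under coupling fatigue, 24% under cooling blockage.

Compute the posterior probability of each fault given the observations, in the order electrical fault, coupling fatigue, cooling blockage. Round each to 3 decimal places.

0.797, 0.073, 0.130

Multiply each prior by the joint likelihood of the evidence pattern (using 1 − P(present | H) for each absent observation):
  electrical fault: 0.45 × (1 − 0.07) × 0.74 = 0.30969
  coupling fatigue: 0.13 × (1 − 0.22) × 0.28 = 0.028392
  cooling blockage: 0.42 × (1 − 0.50) × 0.24 = 0.0504
The unnormalized weights sum to 0.38848.
P(electrical fault | evidence) = 0.30969 / 0.38848 ≈ 0.797
P(coupling fatigue | evidence) = 0.028392 / 0.38848 ≈ 0.073
P(cooling blockage | evidence) = 0.0504 / 0.38848 ≈ 0.130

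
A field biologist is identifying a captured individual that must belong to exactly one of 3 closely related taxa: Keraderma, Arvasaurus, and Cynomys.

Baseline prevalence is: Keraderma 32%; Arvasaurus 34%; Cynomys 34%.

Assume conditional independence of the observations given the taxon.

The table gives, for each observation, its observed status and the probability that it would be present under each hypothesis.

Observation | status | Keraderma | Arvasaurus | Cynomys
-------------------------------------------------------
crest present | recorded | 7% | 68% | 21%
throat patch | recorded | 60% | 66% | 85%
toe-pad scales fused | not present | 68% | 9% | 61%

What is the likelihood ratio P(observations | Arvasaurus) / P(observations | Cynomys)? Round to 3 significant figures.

The Bayes factor is the ratio of the joint likelihoods of the evidence pattern under the two hypotheses (using 1 − P(present | H) for each absent observation).
  Arvasaurus: 0.68 × 0.66 × (1 − 0.09) = 0.40841
  Cynomys: 0.21 × 0.85 × (1 − 0.61) = 0.069615
Bayes factor = 0.40841 / 0.069615 ≈ 5.87

5.87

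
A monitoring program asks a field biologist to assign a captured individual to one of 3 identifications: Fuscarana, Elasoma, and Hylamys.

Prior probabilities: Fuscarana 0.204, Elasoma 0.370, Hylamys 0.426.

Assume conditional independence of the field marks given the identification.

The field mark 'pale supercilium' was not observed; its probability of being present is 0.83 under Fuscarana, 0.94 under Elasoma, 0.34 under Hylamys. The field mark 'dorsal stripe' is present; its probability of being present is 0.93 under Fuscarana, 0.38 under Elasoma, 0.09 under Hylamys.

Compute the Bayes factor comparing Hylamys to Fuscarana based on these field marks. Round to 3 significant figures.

The Bayes factor is the ratio of the joint likelihoods of the field mark pattern under the two hypotheses (using 1 − P(present | H) for each absent field mark).
  Hylamys: (1 − 0.34) × 0.09 = 0.0594
  Fuscarana: (1 − 0.83) × 0.93 = 0.1581
Bayes factor = 0.0594 / 0.1581 ≈ 0.376

0.376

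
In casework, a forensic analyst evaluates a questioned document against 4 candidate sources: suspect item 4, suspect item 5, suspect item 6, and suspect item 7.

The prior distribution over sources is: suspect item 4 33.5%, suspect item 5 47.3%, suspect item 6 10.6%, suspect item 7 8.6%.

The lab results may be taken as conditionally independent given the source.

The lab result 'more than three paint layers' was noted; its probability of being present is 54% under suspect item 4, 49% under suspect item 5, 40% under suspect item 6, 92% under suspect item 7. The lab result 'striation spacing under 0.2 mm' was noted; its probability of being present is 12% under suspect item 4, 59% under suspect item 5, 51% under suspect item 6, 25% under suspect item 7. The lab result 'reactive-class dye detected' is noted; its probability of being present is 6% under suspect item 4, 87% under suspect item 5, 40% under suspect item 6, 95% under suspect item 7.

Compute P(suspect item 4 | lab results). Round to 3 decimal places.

0.009

By Bayes' rule with conditional independence, the unnormalized weight for each hypothesis is prior × ∏ likelihoods:
  suspect item 4: 0.335 × 0.54 × 0.12 × 0.06 = 0.0013025
  suspect item 5: 0.473 × 0.49 × 0.59 × 0.87 = 0.11897
  suspect item 6: 0.106 × 0.40 × 0.51 × 0.40 = 0.0086496
  suspect item 7: 0.086 × 0.92 × 0.25 × 0.95 = 0.018791
The unnormalized weights sum to 0.14771.
P(suspect item 4 | evidence) = 0.0013025 / 0.14771 ≈ 0.009.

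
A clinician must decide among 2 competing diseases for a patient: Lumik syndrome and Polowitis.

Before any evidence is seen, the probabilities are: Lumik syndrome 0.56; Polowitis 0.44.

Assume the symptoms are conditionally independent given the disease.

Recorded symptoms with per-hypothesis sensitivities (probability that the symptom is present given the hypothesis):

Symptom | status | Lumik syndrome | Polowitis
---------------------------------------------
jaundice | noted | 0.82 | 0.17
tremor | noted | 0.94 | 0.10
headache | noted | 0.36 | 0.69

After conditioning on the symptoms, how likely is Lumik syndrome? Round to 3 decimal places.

0.968

For each hypothesis, the unnormalized posterior weight is prior × product of the symptom likelihoods:
  Lumik syndrome: 0.56 × 0.82 × 0.94 × 0.36 = 0.15539
  Polowitis: 0.44 × 0.17 × 0.10 × 0.69 = 0.0051612
The unnormalized weights sum to 0.16055.
P(Lumik syndrome | evidence) = 0.15539 / 0.16055 ≈ 0.968.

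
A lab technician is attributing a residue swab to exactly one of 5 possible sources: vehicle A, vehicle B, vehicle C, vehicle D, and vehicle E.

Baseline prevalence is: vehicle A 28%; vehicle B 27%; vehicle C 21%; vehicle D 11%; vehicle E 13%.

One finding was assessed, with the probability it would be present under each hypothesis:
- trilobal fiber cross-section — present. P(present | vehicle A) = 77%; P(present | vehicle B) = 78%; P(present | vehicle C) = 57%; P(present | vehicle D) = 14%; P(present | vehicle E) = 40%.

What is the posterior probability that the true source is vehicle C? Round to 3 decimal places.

Multiply each prior by the likelihood of the finding:
  vehicle A: 0.28 × 0.77 = 0.2156
  vehicle B: 0.27 × 0.78 = 0.2106
  vehicle C: 0.21 × 0.57 = 0.1197
  vehicle D: 0.11 × 0.14 = 0.0154
  vehicle E: 0.13 × 0.40 = 0.052
The unnormalized weights sum to 0.6133.
P(vehicle C | evidence) = 0.1197 / 0.6133 ≈ 0.195.

0.195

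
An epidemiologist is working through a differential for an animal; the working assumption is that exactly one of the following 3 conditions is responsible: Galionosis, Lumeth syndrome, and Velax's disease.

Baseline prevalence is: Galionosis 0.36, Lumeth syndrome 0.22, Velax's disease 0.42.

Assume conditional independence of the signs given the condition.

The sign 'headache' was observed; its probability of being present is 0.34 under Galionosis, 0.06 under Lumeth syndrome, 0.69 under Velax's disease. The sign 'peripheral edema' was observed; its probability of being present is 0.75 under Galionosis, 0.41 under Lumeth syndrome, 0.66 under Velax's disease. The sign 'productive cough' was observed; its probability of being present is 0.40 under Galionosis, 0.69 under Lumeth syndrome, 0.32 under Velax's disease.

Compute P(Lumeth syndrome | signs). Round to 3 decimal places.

0.037

For each hypothesis, the unnormalized posterior weight is prior × product of the sign likelihoods:
  Galionosis: 0.36 × 0.34 × 0.75 × 0.40 = 0.03672
  Lumeth syndrome: 0.22 × 0.06 × 0.41 × 0.69 = 0.0037343
  Velax's disease: 0.42 × 0.69 × 0.66 × 0.32 = 0.061206
Marginal likelihood of the evidence = 0.10166.
P(Lumeth syndrome | evidence) = 0.0037343 / 0.10166 ≈ 0.037.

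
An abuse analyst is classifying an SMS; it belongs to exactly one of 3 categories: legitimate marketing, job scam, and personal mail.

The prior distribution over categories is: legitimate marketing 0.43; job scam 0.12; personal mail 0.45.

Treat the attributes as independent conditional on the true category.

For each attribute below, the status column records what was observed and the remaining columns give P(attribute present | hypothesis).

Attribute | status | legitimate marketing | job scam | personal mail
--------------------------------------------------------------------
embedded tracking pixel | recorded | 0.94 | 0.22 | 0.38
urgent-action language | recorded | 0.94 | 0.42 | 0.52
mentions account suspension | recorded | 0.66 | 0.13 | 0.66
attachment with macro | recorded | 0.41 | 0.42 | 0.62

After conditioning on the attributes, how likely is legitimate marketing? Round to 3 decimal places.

By Bayes' rule with conditional independence, the unnormalized weight for each hypothesis is prior × ∏ likelihoods:
  legitimate marketing: 0.43 × 0.94 × 0.94 × 0.66 × 0.41 = 0.10281
  job scam: 0.12 × 0.22 × 0.42 × 0.13 × 0.42 = 0.0006054
  personal mail: 0.45 × 0.38 × 0.52 × 0.66 × 0.62 = 0.036386
The unnormalized weights sum to 0.13981.
P(legitimate marketing | evidence) = 0.10281 / 0.13981 ≈ 0.735.

0.735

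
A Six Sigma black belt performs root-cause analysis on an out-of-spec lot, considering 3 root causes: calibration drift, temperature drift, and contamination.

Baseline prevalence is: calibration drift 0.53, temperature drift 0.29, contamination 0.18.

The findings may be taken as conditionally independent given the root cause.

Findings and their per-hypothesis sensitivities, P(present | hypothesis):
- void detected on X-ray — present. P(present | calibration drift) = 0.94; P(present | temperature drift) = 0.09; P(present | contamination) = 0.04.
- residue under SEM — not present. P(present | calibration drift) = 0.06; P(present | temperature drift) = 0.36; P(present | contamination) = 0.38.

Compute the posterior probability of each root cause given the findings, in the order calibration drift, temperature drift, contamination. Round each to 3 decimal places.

By Bayes' rule with conditional independence, the unnormalized weight for each hypothesis is prior × ∏ likelihoods (using 1 − P(present | H) for each absent finding):
  calibration drift: 0.53 × 0.94 × (1 − 0.06) = 0.46831
  temperature drift: 0.29 × 0.09 × (1 − 0.36) = 0.016704
  contamination: 0.18 × 0.04 × (1 − 0.38) = 0.004464
Marginal likelihood of the evidence = 0.48948.
P(calibration drift | evidence) = 0.46831 / 0.48948 ≈ 0.957
P(temperature drift | evidence) = 0.016704 / 0.48948 ≈ 0.034
P(contamination | evidence) = 0.004464 / 0.48948 ≈ 0.009

0.957, 0.034, 0.009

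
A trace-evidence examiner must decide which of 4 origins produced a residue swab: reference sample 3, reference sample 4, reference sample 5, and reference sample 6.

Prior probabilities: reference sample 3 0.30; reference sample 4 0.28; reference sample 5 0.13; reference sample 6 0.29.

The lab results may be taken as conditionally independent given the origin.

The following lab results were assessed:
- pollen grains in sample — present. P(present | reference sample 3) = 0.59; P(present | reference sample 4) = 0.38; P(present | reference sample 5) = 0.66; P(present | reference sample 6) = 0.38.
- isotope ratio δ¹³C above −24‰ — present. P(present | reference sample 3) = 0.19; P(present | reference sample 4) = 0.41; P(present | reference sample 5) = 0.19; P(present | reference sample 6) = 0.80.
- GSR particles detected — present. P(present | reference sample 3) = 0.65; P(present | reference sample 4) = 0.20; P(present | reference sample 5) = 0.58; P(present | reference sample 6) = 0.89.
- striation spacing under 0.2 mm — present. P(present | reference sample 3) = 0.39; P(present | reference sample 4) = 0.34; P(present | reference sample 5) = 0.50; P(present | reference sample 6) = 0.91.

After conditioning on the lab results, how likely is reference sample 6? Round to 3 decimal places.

Multiply each prior by the joint likelihood of the lab result pattern:
  reference sample 3: 0.30 × 0.59 × 0.19 × 0.65 × 0.39 = 0.0085252
  reference sample 4: 0.28 × 0.38 × 0.41 × 0.20 × 0.34 = 0.0029664
  reference sample 5: 0.13 × 0.66 × 0.19 × 0.58 × 0.50 = 0.0047276
  reference sample 6: 0.29 × 0.38 × 0.80 × 0.89 × 0.91 = 0.071401
The unnormalized weights sum to 0.08762.
P(reference sample 6 | evidence) = 0.071401 / 0.08762 ≈ 0.815.

0.815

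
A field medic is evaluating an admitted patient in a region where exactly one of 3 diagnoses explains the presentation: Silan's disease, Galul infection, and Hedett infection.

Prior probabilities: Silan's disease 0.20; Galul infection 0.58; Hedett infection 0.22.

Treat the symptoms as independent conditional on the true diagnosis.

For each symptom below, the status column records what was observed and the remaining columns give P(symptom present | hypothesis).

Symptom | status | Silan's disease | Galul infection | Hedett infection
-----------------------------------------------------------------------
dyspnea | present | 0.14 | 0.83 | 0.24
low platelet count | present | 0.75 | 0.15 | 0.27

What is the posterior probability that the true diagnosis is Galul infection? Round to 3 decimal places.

Multiply each prior by the joint likelihood of the symptom pattern:
  Silan's disease: 0.20 × 0.14 × 0.75 = 0.021
  Galul infection: 0.58 × 0.83 × 0.15 = 0.07221
  Hedett infection: 0.22 × 0.24 × 0.27 = 0.014256
The unnormalized weights sum to 0.10747.
P(Galul infection | evidence) = 0.07221 / 0.10747 ≈ 0.672.

0.672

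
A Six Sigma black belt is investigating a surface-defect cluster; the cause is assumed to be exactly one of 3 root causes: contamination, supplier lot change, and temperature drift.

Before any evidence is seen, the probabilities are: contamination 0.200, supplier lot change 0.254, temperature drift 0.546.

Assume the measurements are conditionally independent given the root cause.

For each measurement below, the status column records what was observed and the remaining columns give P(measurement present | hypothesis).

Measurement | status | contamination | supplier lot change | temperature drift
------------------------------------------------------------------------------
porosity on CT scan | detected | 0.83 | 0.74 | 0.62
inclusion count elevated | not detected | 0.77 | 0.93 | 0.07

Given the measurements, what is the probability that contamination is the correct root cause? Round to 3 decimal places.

Multiply each prior by the joint likelihood of the measurement pattern (using 1 − P(present | H) for each absent measurement):
  contamination: 0.200 × 0.83 × (1 − 0.77) = 0.03818
  supplier lot change: 0.254 × 0.74 × (1 − 0.93) = 0.013157
  temperature drift: 0.546 × 0.62 × (1 − 0.07) = 0.31482
Marginal likelihood of the evidence = 0.36616.
P(contamination | evidence) = 0.03818 / 0.36616 ≈ 0.104.

0.104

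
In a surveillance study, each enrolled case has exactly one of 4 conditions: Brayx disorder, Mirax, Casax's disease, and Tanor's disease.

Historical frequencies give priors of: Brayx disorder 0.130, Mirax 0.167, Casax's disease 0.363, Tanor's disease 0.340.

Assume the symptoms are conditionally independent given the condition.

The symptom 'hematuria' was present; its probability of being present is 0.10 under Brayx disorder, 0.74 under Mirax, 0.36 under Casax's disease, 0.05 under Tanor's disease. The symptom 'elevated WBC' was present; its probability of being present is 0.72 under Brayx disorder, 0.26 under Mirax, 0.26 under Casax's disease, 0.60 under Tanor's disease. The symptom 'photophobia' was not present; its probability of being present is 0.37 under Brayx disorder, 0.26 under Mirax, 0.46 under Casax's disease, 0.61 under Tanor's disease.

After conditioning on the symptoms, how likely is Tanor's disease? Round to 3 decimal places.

Multiply each prior by the joint likelihood of the symptom pattern (using 1 − P(present | H) for each absent symptom):
  Brayx disorder: 0.130 × 0.10 × 0.72 × (1 − 0.37) = 0.0058968
  Mirax: 0.167 × 0.74 × 0.26 × (1 − 0.26) = 0.023777
  Casax's disease: 0.363 × 0.36 × 0.26 × (1 − 0.46) = 0.018347
  Tanor's disease: 0.340 × 0.05 × 0.60 × (1 − 0.61) = 0.003978
Marginal likelihood of the evidence = 0.051999.
P(Tanor's disease | evidence) = 0.003978 / 0.051999 ≈ 0.077.

0.077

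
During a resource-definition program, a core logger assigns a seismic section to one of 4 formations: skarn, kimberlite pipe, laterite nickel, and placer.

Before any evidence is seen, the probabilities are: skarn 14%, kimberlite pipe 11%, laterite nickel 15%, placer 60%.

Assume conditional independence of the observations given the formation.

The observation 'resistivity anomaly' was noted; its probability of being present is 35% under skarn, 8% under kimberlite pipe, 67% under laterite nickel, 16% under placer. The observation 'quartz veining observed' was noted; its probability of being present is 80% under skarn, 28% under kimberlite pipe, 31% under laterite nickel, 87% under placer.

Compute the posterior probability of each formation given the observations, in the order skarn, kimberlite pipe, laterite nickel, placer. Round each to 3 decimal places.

0.251, 0.016, 0.199, 0.534

For each hypothesis, the unnormalized posterior weight is prior × product of the observation likelihoods:
  skarn: 0.14 × 0.35 × 0.80 = 0.0392
  kimberlite pipe: 0.11 × 0.08 × 0.28 = 0.002464
  laterite nickel: 0.15 × 0.67 × 0.31 = 0.031155
  placer: 0.60 × 0.16 × 0.87 = 0.08352
Normalizing constant Z = 0.0392 + 0.002464 + 0.031155 + 0.08352 = 0.15634.
P(skarn | evidence) = 0.0392 / 0.15634 ≈ 0.251
P(kimberlite pipe | evidence) = 0.002464 / 0.15634 ≈ 0.016
P(laterite nickel | evidence) = 0.031155 / 0.15634 ≈ 0.199
P(placer | evidence) = 0.08352 / 0.15634 ≈ 0.534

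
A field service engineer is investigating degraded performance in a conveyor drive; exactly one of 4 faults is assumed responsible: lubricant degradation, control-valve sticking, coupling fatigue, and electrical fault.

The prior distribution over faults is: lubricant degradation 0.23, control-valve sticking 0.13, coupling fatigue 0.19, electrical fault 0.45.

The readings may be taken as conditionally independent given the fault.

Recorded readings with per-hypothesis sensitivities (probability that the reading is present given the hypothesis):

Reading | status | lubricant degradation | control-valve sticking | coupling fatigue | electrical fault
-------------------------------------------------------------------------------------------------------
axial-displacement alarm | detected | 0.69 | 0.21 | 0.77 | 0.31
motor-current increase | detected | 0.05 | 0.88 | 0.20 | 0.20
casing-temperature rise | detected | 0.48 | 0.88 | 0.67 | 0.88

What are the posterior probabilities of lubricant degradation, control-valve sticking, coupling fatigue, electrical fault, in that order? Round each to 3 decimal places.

By Bayes' rule with conditional independence, the unnormalized weight for each hypothesis is prior × ∏ likelihoods:
  lubricant degradation: 0.23 × 0.69 × 0.05 × 0.48 = 0.0038088
  control-valve sticking: 0.13 × 0.21 × 0.88 × 0.88 = 0.021141
  coupling fatigue: 0.19 × 0.77 × 0.20 × 0.67 = 0.019604
  electrical fault: 0.45 × 0.31 × 0.20 × 0.88 = 0.024552
Normalizing constant Z = 0.0038088 + 0.021141 + 0.019604 + 0.024552 = 0.069106.
P(lubricant degradation | evidence) = 0.0038088 / 0.069106 ≈ 0.055
P(control-valve sticking | evidence) = 0.021141 / 0.069106 ≈ 0.306
P(coupling fatigue | evidence) = 0.019604 / 0.069106 ≈ 0.284
P(electrical fault | evidence) = 0.024552 / 0.069106 ≈ 0.355

0.055, 0.306, 0.284, 0.355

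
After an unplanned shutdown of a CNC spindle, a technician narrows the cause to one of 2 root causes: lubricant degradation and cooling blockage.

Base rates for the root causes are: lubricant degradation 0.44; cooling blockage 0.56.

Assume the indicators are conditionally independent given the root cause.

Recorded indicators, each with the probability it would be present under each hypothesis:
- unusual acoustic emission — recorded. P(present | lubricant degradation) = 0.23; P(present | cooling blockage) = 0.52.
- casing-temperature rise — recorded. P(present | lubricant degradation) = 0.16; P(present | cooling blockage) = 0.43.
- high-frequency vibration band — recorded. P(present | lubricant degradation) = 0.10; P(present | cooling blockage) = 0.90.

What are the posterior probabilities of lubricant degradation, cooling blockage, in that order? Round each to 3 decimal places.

0.014, 0.986

For each hypothesis, the unnormalized posterior weight is prior × product of the indicator likelihoods:
  lubricant degradation: 0.44 × 0.23 × 0.16 × 0.10 = 0.0016192
  cooling blockage: 0.56 × 0.52 × 0.43 × 0.90 = 0.11269
Normalizing constant Z = 0.0016192 + 0.11269 = 0.11431.
P(lubricant degradation | evidence) = 0.0016192 / 0.11431 ≈ 0.014
P(cooling blockage | evidence) = 0.11269 / 0.11431 ≈ 0.986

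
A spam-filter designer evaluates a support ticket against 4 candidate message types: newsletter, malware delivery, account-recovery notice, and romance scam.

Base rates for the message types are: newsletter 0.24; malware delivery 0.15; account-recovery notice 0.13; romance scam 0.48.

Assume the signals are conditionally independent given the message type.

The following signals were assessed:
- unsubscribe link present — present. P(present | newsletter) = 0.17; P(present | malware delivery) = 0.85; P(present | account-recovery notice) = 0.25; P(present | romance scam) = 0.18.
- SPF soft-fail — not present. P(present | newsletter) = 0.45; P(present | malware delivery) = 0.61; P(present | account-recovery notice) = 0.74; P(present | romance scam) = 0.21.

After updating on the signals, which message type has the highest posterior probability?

romance scam

For each hypothesis, the unnormalized posterior weight is prior × product of the signal likelihoods (using 1 − P(present | H) for each absent signal):
  newsletter: 0.24 × 0.17 × (1 − 0.45) = 0.02244
  malware delivery: 0.15 × 0.85 × (1 − 0.61) = 0.049725
  account-recovery notice: 0.13 × 0.25 × (1 − 0.74) = 0.00845
  romance scam: 0.48 × 0.18 × (1 − 0.21) = 0.068256
The unnormalized weights sum to 0.14887.
P(newsletter | evidence) ≈ 0.02244 / 0.14887 ≈ 0.151
P(malware delivery | evidence) ≈ 0.049725 / 0.14887 ≈ 0.334
P(account-recovery notice | evidence) ≈ 0.00845 / 0.14887 ≈ 0.057
P(romance scam | evidence) ≈ 0.068256 / 0.14887 ≈ 0.458
The largest is 0.458, so romance scam is most probable.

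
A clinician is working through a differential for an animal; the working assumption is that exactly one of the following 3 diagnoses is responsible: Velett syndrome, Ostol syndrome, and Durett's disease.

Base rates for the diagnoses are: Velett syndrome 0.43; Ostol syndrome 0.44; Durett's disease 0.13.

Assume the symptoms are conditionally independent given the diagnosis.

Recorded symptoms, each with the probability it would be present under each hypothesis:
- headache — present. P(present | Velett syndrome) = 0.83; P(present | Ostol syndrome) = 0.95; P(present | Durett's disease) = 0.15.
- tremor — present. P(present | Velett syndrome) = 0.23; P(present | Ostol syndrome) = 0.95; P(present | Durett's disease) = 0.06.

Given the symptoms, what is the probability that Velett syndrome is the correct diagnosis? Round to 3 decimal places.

By Bayes' rule with conditional independence, the unnormalized weight for each hypothesis is prior × ∏ likelihoods:
  Velett syndrome: 0.43 × 0.83 × 0.23 = 0.082087
  Ostol syndrome: 0.44 × 0.95 × 0.95 = 0.3971
  Durett's disease: 0.13 × 0.15 × 0.06 = 0.00117
The unnormalized weights sum to 0.48036.
P(Velett syndrome | evidence) = 0.082087 / 0.48036 ≈ 0.171.

0.171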